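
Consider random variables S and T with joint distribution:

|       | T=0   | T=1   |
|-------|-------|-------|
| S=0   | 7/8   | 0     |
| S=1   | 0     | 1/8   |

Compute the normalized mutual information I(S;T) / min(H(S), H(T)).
Marginal P(S) (row sums):
  P(S=0) = 7/8 + 0 = 7/8
  P(S=1) = 0 + 1/8 = 1/8
Marginal P(T) (column sums):
  P(T=0) = 7/8 + 0 = 7/8
  P(T=1) = 0 + 1/8 = 1/8

H(S) = -[(7/8)·log₂(7/8) + (1/8)·log₂(1/8)]
  = 0.1686 + 0.3750
  = 0.5436 bits
H(T) = -[(7/8)·log₂(7/8) + (1/8)·log₂(1/8)]
  = 0.1686 + 0.3750
  = 0.5436 bits
H(S,T) = -[(7/8)·log₂(7/8) + (1/8)·log₂(1/8)]
  = 0.1686 + 0.3750
  = 0.5436 bits

I(S;T) = H(S) + H(T) - H(S,T)
  = 0.5436 + 0.5436 - 0.5436
  = 0.5436 bits

min(H(S), H(T)) = min(0.5436, 0.5436) = 0.5436 bits
Normalized MI = 0.5436 / 0.5436 = 1.0000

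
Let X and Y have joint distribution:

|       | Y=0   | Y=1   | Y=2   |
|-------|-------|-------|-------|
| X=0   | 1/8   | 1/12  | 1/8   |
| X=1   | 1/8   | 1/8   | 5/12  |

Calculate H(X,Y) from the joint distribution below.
H(X,Y) = -Σ P(X,Y) log₂ P(X,Y), summed over the non-zero cells:
H(X,Y) = -[(1/8)·log₂(1/8) + (1/12)·log₂(1/12) + (1/8)·log₂(1/8) + (1/8)·log₂(1/8) + (1/8)·log₂(1/8) + (5/12)·log₂(5/12)]
  = 0.3750 + 0.2987 + 0.3750 + 0.3750 + 0.3750 + 0.5263
  = 2.3250 bits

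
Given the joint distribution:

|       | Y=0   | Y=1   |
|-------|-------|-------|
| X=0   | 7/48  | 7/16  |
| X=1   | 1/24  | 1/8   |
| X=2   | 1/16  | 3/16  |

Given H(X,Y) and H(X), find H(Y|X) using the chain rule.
From the chain rule: H(X,Y) = H(X) + H(Y|X)
Therefore: H(Y|X) = H(X,Y) - H(X)

H(X,Y) = -[(7/48)·log₂(7/48) + (7/16)·log₂(7/16) + (1/24)·log₂(1/24) + (1/8)·log₂(1/8) + (1/16)·log₂(1/16) + (3/16)·log₂(3/16)]
  = 0.4051 + 0.5218 + 0.1910 + 0.3750 + 0.2500 + 0.4528
  = 2.1957 bits
Marginal P(X) (row sums):
  P(X=0) = 7/48 + 7/16 = 7/12
  P(X=1) = 1/24 + 1/8 = 1/6
  P(X=2) = 1/16 + 3/16 = 1/4
H(X) = -[(7/12)·log₂(7/12) + (1/6)·log₂(1/6) + (1/4)·log₂(1/4)]
  = 0.4536 + 0.4308 + 0.5000
  = 1.3844 bits

H(Y|X) = 2.1957 - 1.3844 = 0.8113 bits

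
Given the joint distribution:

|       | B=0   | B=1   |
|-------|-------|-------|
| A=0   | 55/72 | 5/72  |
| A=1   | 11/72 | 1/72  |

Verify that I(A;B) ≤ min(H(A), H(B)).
Marginal P(A) (row sums):
  P(A=0) = 55/72 + 5/72 = 5/6
  P(A=1) = 11/72 + 1/72 = 1/6
Marginal P(B) (column sums):
  P(B=0) = 55/72 + 11/72 = 11/12
  P(B=1) = 5/72 + 1/72 = 1/12

H(A) = -[(5/6)·log₂(5/6) + (1/6)·log₂(1/6)]
  = 0.2192 + 0.4308
  = 0.6500 bits
H(B) = -[(11/12)·log₂(11/12) + (1/12)·log₂(1/12)]
  = 0.1151 + 0.2987
  = 0.4138 bits
H(A,B) = -[(55/72)·log₂(55/72) + (5/72)·log₂(5/72) + (11/72)·log₂(11/72) + (1/72)·log₂(1/72)]
  = 0.2968 + 0.2672 + 0.4141 + 0.0857
  = 1.0638 bits

I(A;B) = H(A) + H(B) - H(A,B)
  = 0.6500 + 0.4138 - 1.0638
  = 0.0000 bits

min(H(A), H(B)) = min(0.6500, 0.4138) = 0.4138 bits
Since 0.0000 ≤ 0.4138, the bound is satisfied ✓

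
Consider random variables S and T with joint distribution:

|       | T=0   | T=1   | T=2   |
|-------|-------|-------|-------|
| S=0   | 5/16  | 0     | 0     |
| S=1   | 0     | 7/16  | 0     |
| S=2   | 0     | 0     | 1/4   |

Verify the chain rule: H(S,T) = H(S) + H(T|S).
Left side:
H(S,T) = -[(5/16)·log₂(5/16) + (7/16)·log₂(7/16) + (1/4)·log₂(1/4)]
  = 0.5244 + 0.5218 + 0.5000
  = 1.5462 bits

Right side:
Marginal P(S) (row sums):
  P(S=0) = 5/16 + 0 + 0 = 5/16
  P(S=1) = 0 + 7/16 + 0 = 7/16
  P(S=2) = 0 + 0 + 1/4 = 1/4
H(S) = -[(5/16)·log₂(5/16) + (7/16)·log₂(7/16) + (1/4)·log₂(1/4)]
  = 0.5244 + 0.5218 + 0.5000
  = 1.5462 bits
H(T|S) = -Σ P(S,T)·log₂ P(T|S), where P(T|S) = P(S,T) / P(S)
  (cells with P(S,T) = 0 contribute 0)
  (S=0,T=0): P(T|S) = (5/16)/(5/16) = 1;  -(5/16)·log₂(1) = 0.0000
  (S=1,T=1): P(T|S) = (7/16)/(7/16) = 1;  -(7/16)·log₂(1) = 0.0000
  (S=2,T=2): P(T|S) = (1/4)/(1/4) = 1;  -(1/4)·log₂(1) = 0.0000
H(T|S) = 0.0000 + 0.0000 + 0.0000
  = 0.0000 bits
H(S) + H(T|S) = 1.5462 + 0.0000 = 1.5462 bits

Both sides equal 1.5462 bits, so the chain rule holds ✓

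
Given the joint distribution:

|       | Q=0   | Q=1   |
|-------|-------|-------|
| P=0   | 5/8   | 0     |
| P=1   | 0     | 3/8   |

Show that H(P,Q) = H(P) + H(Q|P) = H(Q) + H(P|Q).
Marginal P(P) (row sums):
  P(P=0) = 5/8 + 0 = 5/8
  P(P=1) = 0 + 3/8 = 3/8
Marginal P(Q) (column sums):
  P(Q=0) = 5/8 + 0 = 5/8
  P(Q=1) = 0 + 3/8 = 3/8

Decomposition 1: H(P) + H(Q|P)
H(P) = -[(5/8)·log₂(5/8) + (3/8)·log₂(3/8)]
  = 0.4238 + 0.5306
  = 0.9544 bits
H(Q|P) = -Σ P(P,Q)·log₂ P(Q|P), where P(Q|P) = P(P,Q) / P(P)
  (cells with P(P,Q) = 0 contribute 0)
  (P=0,Q=0): P(Q|P) = (5/8)/(5/8) = 1;  -(5/8)·log₂(1) = 0.0000
  (P=1,Q=1): P(Q|P) = (3/8)/(3/8) = 1;  -(3/8)·log₂(1) = 0.0000
H(Q|P) = 0.0000 + 0.0000
  = 0.0000 bits
H(P) + H(Q|P) = 0.9544 + 0.0000 = 0.9544 bits

Decomposition 2: H(Q) + H(P|Q)
H(Q) = -[(5/8)·log₂(5/8) + (3/8)·log₂(3/8)]
  = 0.4238 + 0.5306
  = 0.9544 bits
H(P|Q) = -Σ P(P,Q)·log₂ P(P|Q), where P(P|Q) = P(P,Q) / P(Q)
  (cells with P(P,Q) = 0 contribute 0)
  (P=0,Q=0): P(P|Q) = (5/8)/(5/8) = 1;  -(5/8)·log₂(1) = 0.0000
  (P=1,Q=1): P(P|Q) = (3/8)/(3/8) = 1;  -(3/8)·log₂(1) = 0.0000
H(P|Q) = 0.0000 + 0.0000
  = 0.0000 bits
H(Q) + H(P|Q) = 0.9544 + 0.0000 = 0.9544 bits

Direct computation of the joint entropy:
H(P,Q) = -[(5/8)·log₂(5/8) + (3/8)·log₂(3/8)]
  = 0.4238 + 0.5306
  = 0.9544 bits

All three agree: H(P,Q) = 0.9544 bits ✓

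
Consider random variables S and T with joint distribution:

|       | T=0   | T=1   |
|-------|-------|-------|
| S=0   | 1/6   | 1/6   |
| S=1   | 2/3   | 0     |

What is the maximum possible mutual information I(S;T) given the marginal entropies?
The upper bound on mutual information is I(S;T) ≤ min(H(S), H(T)).

Marginal P(S) (row sums):
  P(S=0) = 1/6 + 1/6 = 1/3
  P(S=1) = 2/3 + 0 = 2/3
Marginal P(T) (column sums):
  P(T=0) = 1/6 + 2/3 = 5/6
  P(T=1) = 1/6 + 0 = 1/6

H(S) = -[(1/3)·log₂(1/3) + (2/3)·log₂(2/3)]
  = 0.5283 + 0.3900
  = 0.9183 bits
H(T) = -[(5/6)·log₂(5/6) + (1/6)·log₂(1/6)]
  = 0.2192 + 0.4308
  = 0.6500 bits

Maximum possible I(S;T) = min(0.9183, 0.6500) = 0.6500 bits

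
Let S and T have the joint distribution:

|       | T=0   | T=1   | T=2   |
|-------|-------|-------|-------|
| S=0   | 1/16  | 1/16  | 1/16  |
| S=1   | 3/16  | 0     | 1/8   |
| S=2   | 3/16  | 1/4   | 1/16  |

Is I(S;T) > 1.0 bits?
Marginal P(S) (row sums):
  P(S=0) = 1/16 + 1/16 + 1/16 = 3/16
  P(S=1) = 3/16 + 0 + 1/8 = 5/16
  P(S=2) = 3/16 + 1/4 + 1/16 = 1/2
Marginal P(T) (column sums):
  P(T=0) = 1/16 + 3/16 + 3/16 = 7/16
  P(T=1) = 1/16 + 0 + 1/4 = 5/16
  P(T=2) = 1/16 + 1/8 + 1/16 = 1/4

H(S) = -[(3/16)·log₂(3/16) + (5/16)·log₂(5/16) + (1/2)·log₂(1/2)]
  = 0.4528 + 0.5244 + 0.5000
  = 1.4772 bits
H(T) = -[(7/16)·log₂(7/16) + (5/16)·log₂(5/16) + (1/4)·log₂(1/4)]
  = 0.5218 + 0.5244 + 0.5000
  = 1.5462 bits
H(S,T) = -[(1/16)·log₂(1/16) + (1/16)·log₂(1/16) + (1/16)·log₂(1/16) + (3/16)·log₂(3/16) + (1/8)·log₂(1/8) + (3/16)·log₂(3/16) + (1/4)·log₂(1/4) + (1/16)·log₂(1/16)]
  = 0.2500 + 0.2500 + 0.2500 + 0.4528 + 0.3750 + 0.4528 + 0.5000 + 0.2500
  = 2.7806 bits

I(S;T) = H(S) + H(T) - H(S,T)
  = 1.4772 + 1.5462 - 2.7806
  = 0.2428 bits

No. I(S;T) = 0.2428 bits, which is ≤ 1.0 bits.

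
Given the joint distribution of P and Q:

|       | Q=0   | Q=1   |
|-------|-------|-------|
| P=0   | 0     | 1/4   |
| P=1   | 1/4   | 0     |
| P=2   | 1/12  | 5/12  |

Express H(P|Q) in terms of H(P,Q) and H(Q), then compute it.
H(P|Q) = H(P,Q) - H(Q)

Marginal P(Q) (column sums):
  P(Q=0) = 0 + 1/4 + 1/12 = 1/3
  P(Q=1) = 1/4 + 0 + 5/12 = 2/3

H(P,Q) = -[(1/4)·log₂(1/4) + (1/4)·log₂(1/4) + (1/12)·log₂(1/12) + (5/12)·log₂(5/12)]
  = 0.5000 + 0.5000 + 0.2987 + 0.5263
  = 1.8250 bits
H(Q) = -[(1/3)·log₂(1/3) + (2/3)·log₂(2/3)]
  = 0.5283 + 0.3900
  = 0.9183 bits

H(P|Q) = 1.8250 - 0.9183 = 0.9067 bits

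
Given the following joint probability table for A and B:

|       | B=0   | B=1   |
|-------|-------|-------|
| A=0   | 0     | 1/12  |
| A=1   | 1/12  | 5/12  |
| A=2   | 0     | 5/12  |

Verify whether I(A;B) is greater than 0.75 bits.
Marginal P(A) (row sums):
  P(A=0) = 0 + 1/12 = 1/12
  P(A=1) = 1/12 + 5/12 = 1/2
  P(A=2) = 0 + 5/12 = 5/12
Marginal P(B) (column sums):
  P(B=0) = 0 + 1/12 + 0 = 1/12
  P(B=1) = 1/12 + 5/12 + 5/12 = 11/12

H(A) = -[(1/12)·log₂(1/12) + (1/2)·log₂(1/2) + (5/12)·log₂(5/12)]
  = 0.2987 + 0.5000 + 0.5263
  = 1.3250 bits
H(B) = -[(1/12)·log₂(1/12) + (11/12)·log₂(11/12)]
  = 0.2987 + 0.1151
  = 0.4138 bits
H(A,B) = -[(1/12)·log₂(1/12) + (1/12)·log₂(1/12) + (5/12)·log₂(5/12) + (5/12)·log₂(5/12)]
  = 0.2987 + 0.2987 + 0.5263 + 0.5263
  = 1.6500 bits

I(A;B) = H(A) + H(B) - H(A,B)
  = 1.3250 + 0.4138 - 1.6500
  = 0.0888 bits

No. I(A;B) = 0.0888 bits, which is ≤ 0.75 bits.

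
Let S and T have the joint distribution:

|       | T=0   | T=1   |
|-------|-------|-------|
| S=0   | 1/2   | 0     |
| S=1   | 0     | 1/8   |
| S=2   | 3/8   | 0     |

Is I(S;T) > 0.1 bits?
Marginal P(S) (row sums):
  P(S=0) = 1/2 + 0 = 1/2
  P(S=1) = 0 + 1/8 = 1/8
  P(S=2) = 3/8 + 0 = 3/8
Marginal P(T) (column sums):
  P(T=0) = 1/2 + 0 + 3/8 = 7/8
  P(T=1) = 0 + 1/8 + 0 = 1/8

H(S) = -[(1/2)·log₂(1/2) + (1/8)·log₂(1/8) + (3/8)·log₂(3/8)]
  = 0.5000 + 0.3750 + 0.5306
  = 1.4056 bits
H(T) = -[(7/8)·log₂(7/8) + (1/8)·log₂(1/8)]
  = 0.1686 + 0.3750
  = 0.5436 bits
H(S,T) = -[(1/2)·log₂(1/2) + (1/8)·log₂(1/8) + (3/8)·log₂(3/8)]
  = 0.5000 + 0.3750 + 0.5306
  = 1.4056 bits

I(S;T) = H(S) + H(T) - H(S,T)
  = 1.4056 + 0.5436 - 1.4056
  = 0.5436 bits

Yes. I(S;T) = 0.5436 bits, which is > 0.1 bits.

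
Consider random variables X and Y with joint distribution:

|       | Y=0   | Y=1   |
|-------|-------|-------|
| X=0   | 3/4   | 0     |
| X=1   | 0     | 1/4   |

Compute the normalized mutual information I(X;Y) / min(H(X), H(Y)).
Marginal P(X) (row sums):
  P(X=0) = 3/4 + 0 = 3/4
  P(X=1) = 0 + 1/4 = 1/4
Marginal P(Y) (column sums):
  P(Y=0) = 3/4 + 0 = 3/4
  P(Y=1) = 0 + 1/4 = 1/4

H(X) = -[(3/4)·log₂(3/4) + (1/4)·log₂(1/4)]
  = 0.3113 + 0.5000
  = 0.8113 bits
H(Y) = -[(3/4)·log₂(3/4) + (1/4)·log₂(1/4)]
  = 0.3113 + 0.5000
  = 0.8113 bits
H(X,Y) = -[(3/4)·log₂(3/4) + (1/4)·log₂(1/4)]
  = 0.3113 + 0.5000
  = 0.8113 bits

I(X;Y) = H(X) + H(Y) - H(X,Y)
  = 0.8113 + 0.8113 - 0.8113
  = 0.8113 bits

min(H(X), H(Y)) = min(0.8113, 0.8113) = 0.8113 bits
Normalized MI = 0.8113 / 0.8113 = 1.0000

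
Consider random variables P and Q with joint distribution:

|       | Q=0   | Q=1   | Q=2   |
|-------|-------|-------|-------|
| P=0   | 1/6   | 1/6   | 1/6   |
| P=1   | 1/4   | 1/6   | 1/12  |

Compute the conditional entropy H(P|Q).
Marginal P(Q) (column sums):
  P(Q=0) = 1/6 + 1/4 = 5/12
  P(Q=1) = 1/6 + 1/6 = 1/3
  P(Q=2) = 1/6 + 1/12 = 1/4

H(P|Q) = -Σ P(P,Q)·log₂ P(P|Q), where P(P|Q) = P(P,Q) / P(Q)
  (P=0,Q=0): P(P|Q) = (1/6)/(5/12) = 2/5;  -(1/6)·log₂(2/5) = 0.2203
  (P=0,Q=1): P(P|Q) = (1/6)/(1/3) = 1/2;  -(1/6)·log₂(1/2) = 0.1667
  (P=0,Q=2): P(P|Q) = (1/6)/(1/4) = 2/3;  -(1/6)·log₂(2/3) = 0.0975
  (P=1,Q=0): P(P|Q) = (1/4)/(5/12) = 3/5;  -(1/4)·log₂(3/5) = 0.1842
  (P=1,Q=1): P(P|Q) = (1/6)/(1/3) = 1/2;  -(1/6)·log₂(1/2) = 0.1667
  (P=1,Q=2): P(P|Q) = (1/12)/(1/4) = 1/3;  -(1/12)·log₂(1/3) = 0.1321
H(P|Q) = 0.2203 + 0.1667 + 0.0975 + 0.1842 + 0.1667 + 0.1321
  = 0.9675 bits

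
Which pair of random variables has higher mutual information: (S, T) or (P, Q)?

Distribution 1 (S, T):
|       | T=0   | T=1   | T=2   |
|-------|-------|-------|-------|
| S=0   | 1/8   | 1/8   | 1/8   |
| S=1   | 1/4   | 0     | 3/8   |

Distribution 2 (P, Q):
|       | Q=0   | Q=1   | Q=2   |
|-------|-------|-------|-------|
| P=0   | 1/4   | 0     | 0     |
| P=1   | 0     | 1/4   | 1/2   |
Distribution 1 (S, T):
Marginal P(S) (row sums):
  P(S=0) = 1/8 + 1/8 + 1/8 = 3/8
  P(S=1) = 1/4 + 0 + 3/8 = 5/8
Marginal P(T) (column sums):
  P(T=0) = 1/8 + 1/4 = 3/8
  P(T=1) = 1/8 + 0 = 1/8
  P(T=2) = 1/8 + 3/8 = 1/2

H(S) = -[(3/8)·log₂(3/8) + (5/8)·log₂(5/8)]
  = 0.5306 + 0.4238
  = 0.9544 bits
H(T) = -[(3/8)·log₂(3/8) + (1/8)·log₂(1/8) + (1/2)·log₂(1/2)]
  = 0.5306 + 0.3750 + 0.5000
  = 1.4056 bits
H(S,T) = -[(1/8)·log₂(1/8) + (1/8)·log₂(1/8) + (1/8)·log₂(1/8) + (1/4)·log₂(1/4) + (3/8)·log₂(3/8)]
  = 0.3750 + 0.3750 + 0.3750 + 0.5000 + 0.5306
  = 2.1556 bits

I(S;T) = H(S) + H(T) - H(S,T)
  = 0.9544 + 1.4056 - 2.1556
  = 0.2044 bits

Distribution 2 (P, Q):
Marginal P(P) (row sums):
  P(P=0) = 1/4 + 0 + 0 = 1/4
  P(P=1) = 0 + 1/4 + 1/2 = 3/4
Marginal P(Q) (column sums):
  P(Q=0) = 1/4 + 0 = 1/4
  P(Q=1) = 0 + 1/4 = 1/4
  P(Q=2) = 0 + 1/2 = 1/2

H(P) = -[(1/4)·log₂(1/4) + (3/4)·log₂(3/4)]
  = 0.5000 + 0.3113
  = 0.8113 bits
H(Q) = -[(1/4)·log₂(1/4) + (1/4)·log₂(1/4) + (1/2)·log₂(1/2)]
  = 0.5000 + 0.5000 + 0.5000
  = 1.5000 bits
H(P,Q) = -[(1/4)·log₂(1/4) + (1/4)·log₂(1/4) + (1/2)·log₂(1/2)]
  = 0.5000 + 0.5000 + 0.5000
  = 1.5000 bits

I(P;Q) = H(P) + H(Q) - H(P,Q)
  = 0.8113 + 1.5000 - 1.5000
  = 0.8113 bits

I(P;Q) = 0.8113 bits > I(S;T) = 0.2044 bits, so (P, Q) has the higher mutual information (stronger dependence).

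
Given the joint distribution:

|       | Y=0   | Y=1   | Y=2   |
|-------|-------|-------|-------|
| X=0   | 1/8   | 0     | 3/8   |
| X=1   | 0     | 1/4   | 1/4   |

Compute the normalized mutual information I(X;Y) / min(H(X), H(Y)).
Marginal P(X) (row sums):
  P(X=0) = 1/8 + 0 + 3/8 = 1/2
  P(X=1) = 0 + 1/4 + 1/4 = 1/2
Marginal P(Y) (column sums):
  P(Y=0) = 1/8 + 0 = 1/8
  P(Y=1) = 0 + 1/4 = 1/4
  P(Y=2) = 3/8 + 1/4 = 5/8

H(X) = -[(1/2)·log₂(1/2) + (1/2)·log₂(1/2)]
  = 0.5000 + 0.5000
  = 1.0000 bits
H(Y) = -[(1/8)·log₂(1/8) + (1/4)·log₂(1/4) + (5/8)·log₂(5/8)]
  = 0.3750 + 0.5000 + 0.4238
  = 1.2988 bits
H(X,Y) = -[(1/8)·log₂(1/8) + (3/8)·log₂(3/8) + (1/4)·log₂(1/4) + (1/4)·log₂(1/4)]
  = 0.3750 + 0.5306 + 0.5000 + 0.5000
  = 1.9056 bits

I(X;Y) = H(X) + H(Y) - H(X,Y)
  = 1.0000 + 1.2988 - 1.9056
  = 0.3932 bits

min(H(X), H(Y)) = min(1.0000, 1.2988) = 1.0000 bits
Normalized MI = 0.3932 / 1.0000 = 0.3932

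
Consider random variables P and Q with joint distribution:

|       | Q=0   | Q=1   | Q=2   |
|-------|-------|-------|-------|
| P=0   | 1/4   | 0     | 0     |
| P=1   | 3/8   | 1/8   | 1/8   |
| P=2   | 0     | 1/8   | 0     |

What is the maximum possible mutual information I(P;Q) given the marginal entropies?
The upper bound on mutual information is I(P;Q) ≤ min(H(P), H(Q)).

Marginal P(P) (row sums):
  P(P=0) = 1/4 + 0 + 0 = 1/4
  P(P=1) = 3/8 + 1/8 + 1/8 = 5/8
  P(P=2) = 0 + 1/8 + 0 = 1/8
Marginal P(Q) (column sums):
  P(Q=0) = 1/4 + 3/8 + 0 = 5/8
  P(Q=1) = 0 + 1/8 + 1/8 = 1/4
  P(Q=2) = 0 + 1/8 + 0 = 1/8

H(P) = -[(1/4)·log₂(1/4) + (5/8)·log₂(5/8) + (1/8)·log₂(1/8)]
  = 0.5000 + 0.4238 + 0.3750
  = 1.2988 bits
H(Q) = -[(5/8)·log₂(5/8) + (1/4)·log₂(1/4) + (1/8)·log₂(1/8)]
  = 0.4238 + 0.5000 + 0.3750
  = 1.2988 bits

Maximum possible I(P;Q) = min(1.2988, 1.2988) = 1.2988 bits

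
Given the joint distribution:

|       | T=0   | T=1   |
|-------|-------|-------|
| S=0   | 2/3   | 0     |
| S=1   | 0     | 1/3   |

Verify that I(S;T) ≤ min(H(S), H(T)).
Marginal P(S) (row sums):
  P(S=0) = 2/3 + 0 = 2/3
  P(S=1) = 0 + 1/3 = 1/3
Marginal P(T) (column sums):
  P(T=0) = 2/3 + 0 = 2/3
  P(T=1) = 0 + 1/3 = 1/3

H(S) = -[(2/3)·log₂(2/3) + (1/3)·log₂(1/3)]
  = 0.3900 + 0.5283
  = 0.9183 bits
H(T) = -[(2/3)·log₂(2/3) + (1/3)·log₂(1/3)]
  = 0.3900 + 0.5283
  = 0.9183 bits
H(S,T) = -[(2/3)·log₂(2/3) + (1/3)·log₂(1/3)]
  = 0.3900 + 0.5283
  = 0.9183 bits

I(S;T) = H(S) + H(T) - H(S,T)
  = 0.9183 + 0.9183 - 0.9183
  = 0.9183 bits

min(H(S), H(T)) = min(0.9183, 0.9183) = 0.9183 bits
Since 0.9183 ≤ 0.9183, the bound is satisfied ✓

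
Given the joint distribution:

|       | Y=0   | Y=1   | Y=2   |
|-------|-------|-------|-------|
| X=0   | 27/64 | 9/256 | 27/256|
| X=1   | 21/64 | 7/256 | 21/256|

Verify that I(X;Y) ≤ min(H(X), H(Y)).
Marginal P(X) (row sums):
  P(X=0) = 27/64 + 9/256 + 27/256 = 9/16
  P(X=1) = 21/64 + 7/256 + 21/256 = 7/16
Marginal P(Y) (column sums):
  P(Y=0) = 27/64 + 21/64 = 3/4
  P(Y=1) = 9/256 + 7/256 = 1/16
  P(Y=2) = 27/256 + 21/256 = 3/16

H(X) = -[(9/16)·log₂(9/16) + (7/16)·log₂(7/16)]
  = 0.4669 + 0.5218
  = 0.9887 bits
H(Y) = -[(3/4)·log₂(3/4) + (1/16)·log₂(1/16) + (3/16)·log₂(3/16)]
  = 0.3113 + 0.2500 + 0.4528
  = 1.0141 bits
H(X,Y) = -[(27/64)·log₂(27/64) + (9/256)·log₂(9/256) + (27/256)·log₂(27/256) + (21/64)·log₂(21/64) + (7/256)·log₂(7/256) + (21/256)·log₂(21/256)]
  = 0.5253 + 0.1698 + 0.3423 + 0.5275 + 0.1420 + 0.2959
  = 2.0028 bits

I(X;Y) = H(X) + H(Y) - H(X,Y)
  = 0.9887 + 1.0141 - 2.0028
  = 0.0000 bits

min(H(X), H(Y)) = min(0.9887, 1.0141) = 0.9887 bits
Since 0.0000 ≤ 0.9887, the bound is satisfied ✓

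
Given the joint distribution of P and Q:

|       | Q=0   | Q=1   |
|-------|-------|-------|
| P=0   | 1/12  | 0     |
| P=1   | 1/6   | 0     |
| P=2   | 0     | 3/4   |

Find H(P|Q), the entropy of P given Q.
Marginal P(Q) (column sums):
  P(Q=0) = 1/12 + 1/6 + 0 = 1/4
  P(Q=1) = 0 + 0 + 3/4 = 3/4

H(P|Q) = -Σ P(P,Q)·log₂ P(P|Q), where P(P|Q) = P(P,Q) / P(Q)
  (cells with P(P,Q) = 0 contribute 0)
  (P=0,Q=0): P(P|Q) = (1/12)/(1/4) = 1/3;  -(1/12)·log₂(1/3) = 0.1321
  (P=1,Q=0): P(P|Q) = (1/6)/(1/4) = 2/3;  -(1/6)·log₂(2/3) = 0.0975
  (P=2,Q=1): P(P|Q) = (3/4)/(3/4) = 1;  -(3/4)·log₂(1) = 0.0000
H(P|Q) = 0.1321 + 0.0975 + 0.0000
  = 0.2296 bits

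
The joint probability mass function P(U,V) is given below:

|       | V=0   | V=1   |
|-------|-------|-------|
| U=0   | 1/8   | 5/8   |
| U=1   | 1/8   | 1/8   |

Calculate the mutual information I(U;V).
Marginal P(U) (row sums):
  P(U=0) = 1/8 + 5/8 = 3/4
  P(U=1) = 1/8 + 1/8 = 1/4
Marginal P(V) (column sums):
  P(V=0) = 1/8 + 1/8 = 1/4
  P(V=1) = 5/8 + 1/8 = 3/4

H(U) = -[(3/4)·log₂(3/4) + (1/4)·log₂(1/4)]
  = 0.3113 + 0.5000
  = 0.8113 bits
H(V) = -[(1/4)·log₂(1/4) + (3/4)·log₂(3/4)]
  = 0.5000 + 0.3113
  = 0.8113 bits
H(U,V) = -[(1/8)·log₂(1/8) + (5/8)·log₂(5/8) + (1/8)·log₂(1/8) + (1/8)·log₂(1/8)]
  = 0.3750 + 0.4238 + 0.3750 + 0.3750
  = 1.5488 bits

I(U;V) = H(U) + H(V) - H(U,V)
  = 0.8113 + 0.8113 - 1.5488
  = 0.0738 bits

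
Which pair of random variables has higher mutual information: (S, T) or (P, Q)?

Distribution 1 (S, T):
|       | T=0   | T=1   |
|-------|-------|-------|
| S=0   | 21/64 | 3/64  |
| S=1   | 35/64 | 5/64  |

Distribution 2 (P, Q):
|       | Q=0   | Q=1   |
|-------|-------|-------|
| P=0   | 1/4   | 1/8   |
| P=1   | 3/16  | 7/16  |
Distribution 1 (S, T):
Marginal P(S) (row sums):
  P(S=0) = 21/64 + 3/64 = 3/8
  P(S=1) = 35/64 + 5/64 = 5/8
Marginal P(T) (column sums):
  P(T=0) = 21/64 + 35/64 = 7/8
  P(T=1) = 3/64 + 5/64 = 1/8

H(S) = -[(3/8)·log₂(3/8) + (5/8)·log₂(5/8)]
  = 0.5306 + 0.4238
  = 0.9544 bits
H(T) = -[(7/8)·log₂(7/8) + (1/8)·log₂(1/8)]
  = 0.1686 + 0.3750
  = 0.5436 bits
H(S,T) = -[(21/64)·log₂(21/64) + (3/64)·log₂(3/64) + (35/64)·log₂(35/64) + (5/64)·log₂(5/64)]
  = 0.5275 + 0.2070 + 0.4762 + 0.2873
  = 1.4980 bits

I(S;T) = H(S) + H(T) - H(S,T)
  = 0.9544 + 0.5436 - 1.4980
  = 0.0000 bits

Distribution 2 (P, Q):
Marginal P(P) (row sums):
  P(P=0) = 1/4 + 1/8 = 3/8
  P(P=1) = 3/16 + 7/16 = 5/8
Marginal P(Q) (column sums):
  P(Q=0) = 1/4 + 3/16 = 7/16
  P(Q=1) = 1/8 + 7/16 = 9/16

H(P) = -[(3/8)·log₂(3/8) + (5/8)·log₂(5/8)]
  = 0.5306 + 0.4238
  = 0.9544 bits
H(Q) = -[(7/16)·log₂(7/16) + (9/16)·log₂(9/16)]
  = 0.5218 + 0.4669
  = 0.9887 bits
H(P,Q) = -[(1/4)·log₂(1/4) + (1/8)·log₂(1/8) + (3/16)·log₂(3/16) + (7/16)·log₂(7/16)]
  = 0.5000 + 0.3750 + 0.4528 + 0.5218
  = 1.8496 bits

I(P;Q) = H(P) + H(Q) - H(P,Q)
  = 0.9544 + 0.9887 - 1.8496
  = 0.0935 bits

I(P;Q) = 0.0935 bits > I(S;T) = 0.0000 bits, so (P, Q) has the higher mutual information (stronger dependence).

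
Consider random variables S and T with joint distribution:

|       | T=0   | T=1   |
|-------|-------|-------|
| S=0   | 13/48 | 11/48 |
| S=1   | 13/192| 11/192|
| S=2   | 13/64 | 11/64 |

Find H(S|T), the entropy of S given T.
Marginal P(T) (column sums):
  P(T=0) = 13/48 + 13/192 + 13/64 = 13/24
  P(T=1) = 11/48 + 11/192 + 11/64 = 11/24

H(S|T) = -Σ P(S,T)·log₂ P(S|T), where P(S|T) = P(S,T) / P(T)
  (S=0,T=0): P(S|T) = (13/48)/(13/24) = 1/2;  -(13/48)·log₂(1/2) = 0.2708
  (S=0,T=1): P(S|T) = (11/48)/(11/24) = 1/2;  -(11/48)·log₂(1/2) = 0.2292
  (S=1,T=0): P(S|T) = (13/192)/(13/24) = 1/8;  -(13/192)·log₂(1/8) = 0.2031
  (S=1,T=1): P(S|T) = (11/192)/(11/24) = 1/8;  -(11/192)·log₂(1/8) = 0.1719
  (S=2,T=0): P(S|T) = (13/64)/(13/24) = 3/8;  -(13/64)·log₂(3/8) = 0.2874
  (S=2,T=1): P(S|T) = (11/64)/(11/24) = 3/8;  -(11/64)·log₂(3/8) = 0.2432
H(S|T) = 0.2708 + 0.2292 + 0.2031 + 0.1719 + 0.2874 + 0.2432
  = 1.4056 bits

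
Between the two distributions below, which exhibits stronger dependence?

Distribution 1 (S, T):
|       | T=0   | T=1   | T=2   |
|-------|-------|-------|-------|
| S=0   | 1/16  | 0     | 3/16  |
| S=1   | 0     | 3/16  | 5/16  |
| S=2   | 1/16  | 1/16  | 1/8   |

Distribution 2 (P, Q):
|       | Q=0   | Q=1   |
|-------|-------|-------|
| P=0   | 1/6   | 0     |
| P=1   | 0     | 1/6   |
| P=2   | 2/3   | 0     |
Distribution 1 (S, T):
Marginal P(S) (row sums):
  P(S=0) = 1/16 + 0 + 3/16 = 1/4
  P(S=1) = 0 + 3/16 + 5/16 = 1/2
  P(S=2) = 1/16 + 1/16 + 1/8 = 1/4
Marginal P(T) (column sums):
  P(T=0) = 1/16 + 0 + 1/16 = 1/8
  P(T=1) = 0 + 3/16 + 1/16 = 1/4
  P(T=2) = 3/16 + 5/16 + 1/8 = 5/8

H(S) = -[(1/4)·log₂(1/4) + (1/2)·log₂(1/2) + (1/4)·log₂(1/4)]
  = 0.5000 + 0.5000 + 0.5000
  = 1.5000 bits
H(T) = -[(1/8)·log₂(1/8) + (1/4)·log₂(1/4) + (5/8)·log₂(5/8)]
  = 0.3750 + 0.5000 + 0.4238
  = 1.2988 bits
H(S,T) = -[(1/16)·log₂(1/16) + (3/16)·log₂(3/16) + (3/16)·log₂(3/16) + (5/16)·log₂(5/16) + (1/16)·log₂(1/16) + (1/16)·log₂(1/16) + (1/8)·log₂(1/8)]
  = 0.2500 + 0.4528 + 0.4528 + 0.5244 + 0.2500 + 0.2500 + 0.3750
  = 2.5550 bits

I(S;T) = H(S) + H(T) - H(S,T)
  = 1.5000 + 1.2988 - 2.5550
  = 0.2438 bits

Distribution 2 (P, Q):
Marginal P(P) (row sums):
  P(P=0) = 1/6 + 0 = 1/6
  P(P=1) = 0 + 1/6 = 1/6
  P(P=2) = 2/3 + 0 = 2/3
Marginal P(Q) (column sums):
  P(Q=0) = 1/6 + 0 + 2/3 = 5/6
  P(Q=1) = 0 + 1/6 + 0 = 1/6

H(P) = -[(1/6)·log₂(1/6) + (1/6)·log₂(1/6) + (2/3)·log₂(2/3)]
  = 0.4308 + 0.4308 + 0.3900
  = 1.2516 bits
H(Q) = -[(5/6)·log₂(5/6) + (1/6)·log₂(1/6)]
  = 0.2192 + 0.4308
  = 0.6500 bits
H(P,Q) = -[(1/6)·log₂(1/6) + (1/6)·log₂(1/6) + (2/3)·log₂(2/3)]
  = 0.4308 + 0.4308 + 0.3900
  = 1.2516 bits

I(P;Q) = H(P) + H(Q) - H(P,Q)
  = 1.2516 + 0.6500 - 1.2516
  = 0.6500 bits

I(P;Q) = 0.6500 bits > I(S;T) = 0.2438 bits, so (P, Q) has the higher mutual information (stronger dependence).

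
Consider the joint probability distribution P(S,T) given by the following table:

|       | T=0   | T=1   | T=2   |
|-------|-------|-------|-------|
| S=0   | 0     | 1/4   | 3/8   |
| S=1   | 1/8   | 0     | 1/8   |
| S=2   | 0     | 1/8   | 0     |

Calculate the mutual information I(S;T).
Marginal P(S) (row sums):
  P(S=0) = 0 + 1/4 + 3/8 = 5/8
  P(S=1) = 1/8 + 0 + 1/8 = 1/4
  P(S=2) = 0 + 1/8 + 0 = 1/8
Marginal P(T) (column sums):
  P(T=0) = 0 + 1/8 + 0 = 1/8
  P(T=1) = 1/4 + 0 + 1/8 = 3/8
  P(T=2) = 3/8 + 1/8 + 0 = 1/2

H(S) = -[(5/8)·log₂(5/8) + (1/4)·log₂(1/4) + (1/8)·log₂(1/8)]
  = 0.4238 + 0.5000 + 0.3750
  = 1.2988 bits
H(T) = -[(1/8)·log₂(1/8) + (3/8)·log₂(3/8) + (1/2)·log₂(1/2)]
  = 0.3750 + 0.5306 + 0.5000
  = 1.4056 bits
H(S,T) = -[(1/4)·log₂(1/4) + (3/8)·log₂(3/8) + (1/8)·log₂(1/8) + (1/8)·log₂(1/8) + (1/8)·log₂(1/8)]
  = 0.5000 + 0.5306 + 0.3750 + 0.3750 + 0.3750
  = 2.1556 bits

I(S;T) = H(S) + H(T) - H(S,T)
  = 1.2988 + 1.4056 - 2.1556
  = 0.5488 bits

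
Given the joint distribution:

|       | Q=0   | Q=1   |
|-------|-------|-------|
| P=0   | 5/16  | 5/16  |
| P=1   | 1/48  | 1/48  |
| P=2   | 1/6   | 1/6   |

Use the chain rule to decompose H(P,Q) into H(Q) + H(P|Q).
By the chain rule: H(P,Q) = H(Q) + H(P|Q)

Marginal P(Q) (column sums):
  P(Q=0) = 5/16 + 1/48 + 1/6 = 1/2
  P(Q=1) = 5/16 + 1/48 + 1/6 = 1/2
H(Q) = -[(1/2)·log₂(1/2) + (1/2)·log₂(1/2)]
  = 0.5000 + 0.5000
  = 1.0000 bits
H(P|Q) = -Σ P(P,Q)·log₂ P(P|Q), where P(P|Q) = P(P,Q) / P(Q)
  (P=0,Q=0): P(P|Q) = (5/16)/(1/2) = 5/8;  -(5/16)·log₂(5/8) = 0.2119
  (P=0,Q=1): P(P|Q) = (5/16)/(1/2) = 5/8;  -(5/16)·log₂(5/8) = 0.2119
  (P=1,Q=0): P(P|Q) = (1/48)/(1/2) = 1/24;  -(1/48)·log₂(1/24) = 0.0955
  (P=1,Q=1): P(P|Q) = (1/48)/(1/2) = 1/24;  -(1/48)·log₂(1/24) = 0.0955
  (P=2,Q=0): P(P|Q) = (1/6)/(1/2) = 1/3;  -(1/6)·log₂(1/3) = 0.2642
  (P=2,Q=1): P(P|Q) = (1/6)/(1/2) = 1/3;  -(1/6)·log₂(1/3) = 0.2642
H(P|Q) = 0.2119 + 0.2119 + 0.0955 + 0.0955 + 0.2642 + 0.2642
  = 1.1432 bits

H(P,Q) = H(Q) + H(P|Q) = 1.0000 + 1.1432 = 2.1432 bits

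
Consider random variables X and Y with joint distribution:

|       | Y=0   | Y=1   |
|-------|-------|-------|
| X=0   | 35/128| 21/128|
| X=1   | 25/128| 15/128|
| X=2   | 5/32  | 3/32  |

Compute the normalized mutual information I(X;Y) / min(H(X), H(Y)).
Marginal P(X) (row sums):
  P(X=0) = 35/128 + 21/128 = 7/16
  P(X=1) = 25/128 + 15/128 = 5/16
  P(X=2) = 5/32 + 3/32 = 1/4
Marginal P(Y) (column sums):
  P(Y=0) = 35/128 + 25/128 + 5/32 = 5/8
  P(Y=1) = 21/128 + 15/128 + 3/32 = 3/8

H(X) = -[(7/16)·log₂(7/16) + (5/16)·log₂(5/16) + (1/4)·log₂(1/4)]
  = 0.5218 + 0.5244 + 0.5000
  = 1.5462 bits
H(Y) = -[(5/8)·log₂(5/8) + (3/8)·log₂(3/8)]
  = 0.4238 + 0.5306
  = 0.9544 bits
H(X,Y) = -[(35/128)·log₂(35/128) + (21/128)·log₂(21/128) + (25/128)·log₂(25/128) + (15/128)·log₂(15/128) + (5/32)·log₂(5/32) + (3/32)·log₂(3/32)]
  = 0.5115 + 0.4278 + 0.4602 + 0.3625 + 0.4184 + 0.3202
  = 2.5006 bits

I(X;Y) = H(X) + H(Y) - H(X,Y)
  = 1.5462 + 0.9544 - 2.5006
  = 0.0000 bits

min(H(X), H(Y)) = min(1.5462, 0.9544) = 0.9544 bits
Normalized MI = 0.0000 / 0.9544 = 0.0000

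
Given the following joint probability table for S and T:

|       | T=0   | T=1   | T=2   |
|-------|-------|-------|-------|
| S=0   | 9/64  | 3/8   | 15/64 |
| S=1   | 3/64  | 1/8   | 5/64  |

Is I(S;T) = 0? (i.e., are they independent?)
Marginal P(S) (row sums):
  P(S=0) = 9/64 + 3/8 + 15/64 = 3/4
  P(S=1) = 3/64 + 1/8 + 5/64 = 1/4
Marginal P(T) (column sums):
  P(T=0) = 9/64 + 3/64 = 3/16
  P(T=1) = 3/8 + 1/8 = 1/2
  P(T=2) = 15/64 + 5/64 = 5/16

S and T are independent iff P(S=i,T=j) = P(S=i)·P(T=j) for every cell.
  P(S=0)·P(T=0) = 3/4 × 3/16 = 9/64 = P(S=0,T=0) ✓
  P(S=0)·P(T=1) = 3/4 × 1/2 = 3/8 = P(S=0,T=1) ✓
  P(S=0)·P(T=2) = 3/4 × 5/16 = 15/64 = P(S=0,T=2) ✓
  P(S=1)·P(T=0) = 1/4 × 3/16 = 3/64 = P(S=1,T=0) ✓
  P(S=1)·P(T=1) = 1/4 × 1/2 = 1/8 = P(S=1,T=1) ✓
  P(S=1)·P(T=2) = 1/4 × 5/16 = 5/64 = P(S=1,T=2) ✓

Yes, S and T are independent: every cell factors, so I(S;T) = 0 bits.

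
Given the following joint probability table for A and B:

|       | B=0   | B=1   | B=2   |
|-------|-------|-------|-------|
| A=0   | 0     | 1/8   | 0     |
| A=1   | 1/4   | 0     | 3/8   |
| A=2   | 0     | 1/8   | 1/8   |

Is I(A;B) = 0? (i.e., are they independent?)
Marginal P(A) (row sums):
  P(A=0) = 0 + 1/8 + 0 = 1/8
  P(A=1) = 1/4 + 0 + 3/8 = 5/8
  P(A=2) = 0 + 1/8 + 1/8 = 1/4
Marginal P(B) (column sums):
  P(B=0) = 0 + 1/4 + 0 = 1/4
  P(B=1) = 1/8 + 0 + 1/8 = 1/4
  P(B=2) = 0 + 3/8 + 1/8 = 1/2

A and B are independent iff P(A=i,B=j) = P(A=i)·P(B=j) for every cell.
  P(A=0)·P(B=0) = 1/8 × 1/4 = 1/32, but P(A=0,B=0) = 0 ✗

No, A and B are not independent. Quantitatively, I(A;B) > 0:

H(A) = -[(1/8)·log₂(1/8) + (5/8)·log₂(5/8) + (1/4)·log₂(1/4)]
  = 0.3750 + 0.4238 + 0.5000
  = 1.2988 bits
H(B) = -[(1/4)·log₂(1/4) + (1/4)·log₂(1/4) + (1/2)·log₂(1/2)]
  = 0.5000 + 0.5000 + 0.5000
  = 1.5000 bits
H(A,B) = -[(1/8)·log₂(1/8) + (1/4)·log₂(1/4) + (3/8)·log₂(3/8) + (1/8)·log₂(1/8) + (1/8)·log₂(1/8)]
  = 0.3750 + 0.5000 + 0.5306 + 0.3750 + 0.3750
  = 2.1556 bits
I(A;B) = H(A) + H(B) - H(A,B) = 1.2988 + 1.5000 - 2.1556 = 0.6432 bits > 0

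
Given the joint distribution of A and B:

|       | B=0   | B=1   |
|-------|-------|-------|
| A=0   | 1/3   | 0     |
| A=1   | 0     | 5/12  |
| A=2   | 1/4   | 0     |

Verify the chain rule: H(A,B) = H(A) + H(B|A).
Left side:
H(A,B) = -[(1/3)·log₂(1/3) + (5/12)·log₂(5/12) + (1/4)·log₂(1/4)]
  = 0.5283 + 0.5263 + 0.5000
  = 1.5546 bits

Right side:
Marginal P(A) (row sums):
  P(A=0) = 1/3 + 0 = 1/3
  P(A=1) = 0 + 5/12 = 5/12
  P(A=2) = 1/4 + 0 = 1/4
H(A) = -[(1/3)·log₂(1/3) + (5/12)·log₂(5/12) + (1/4)·log₂(1/4)]
  = 0.5283 + 0.5263 + 0.5000
  = 1.5546 bits
H(B|A) = -Σ P(A,B)·log₂ P(B|A), where P(B|A) = P(A,B) / P(A)
  (cells with P(A,B) = 0 contribute 0)
  (A=0,B=0): P(B|A) = (1/3)/(1/3) = 1;  -(1/3)·log₂(1) = 0.0000
  (A=1,B=1): P(B|A) = (5/12)/(5/12) = 1;  -(5/12)·log₂(1) = 0.0000
  (A=2,B=0): P(B|A) = (1/4)/(1/4) = 1;  -(1/4)·log₂(1) = 0.0000
H(B|A) = 0.0000 + 0.0000 + 0.0000
  = 0.0000 bits
H(A) + H(B|A) = 1.5546 + 0.0000 = 1.5546 bits

Both sides equal 1.5546 bits, so the chain rule holds ✓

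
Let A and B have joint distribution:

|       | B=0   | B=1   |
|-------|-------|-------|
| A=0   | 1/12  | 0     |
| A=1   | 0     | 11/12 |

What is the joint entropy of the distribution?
H(A,B) = -Σ P(A,B) log₂ P(A,B), summed over the non-zero cells:
H(A,B) = -[(1/12)·log₂(1/12) + (11/12)·log₂(11/12)]
  = 0.2987 + 0.1151
  = 0.4138 bits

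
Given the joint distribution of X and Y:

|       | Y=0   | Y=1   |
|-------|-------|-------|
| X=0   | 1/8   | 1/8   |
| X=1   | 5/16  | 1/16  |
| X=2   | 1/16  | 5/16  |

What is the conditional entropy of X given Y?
Marginal P(Y) (column sums):
  P(Y=0) = 1/8 + 5/16 + 1/16 = 1/2
  P(Y=1) = 1/8 + 1/16 + 5/16 = 1/2

H(X|Y) = -Σ P(X,Y)·log₂ P(X|Y), where P(X|Y) = P(X,Y) / P(Y)
  (X=0,Y=0): P(X|Y) = (1/8)/(1/2) = 1/4;  -(1/8)·log₂(1/4) = 0.2500
  (X=0,Y=1): P(X|Y) = (1/8)/(1/2) = 1/4;  -(1/8)·log₂(1/4) = 0.2500
  (X=1,Y=0): P(X|Y) = (5/16)/(1/2) = 5/8;  -(5/16)·log₂(5/8) = 0.2119
  (X=1,Y=1): P(X|Y) = (1/16)/(1/2) = 1/8;  -(1/16)·log₂(1/8) = 0.1875
  (X=2,Y=0): P(X|Y) = (1/16)/(1/2) = 1/8;  -(1/16)·log₂(1/8) = 0.1875
  (X=2,Y=1): P(X|Y) = (5/16)/(1/2) = 5/8;  -(5/16)·log₂(5/8) = 0.2119
H(X|Y) = 0.2500 + 0.2500 + 0.2119 + 0.1875 + 0.1875 + 0.2119
  = 1.2988 bits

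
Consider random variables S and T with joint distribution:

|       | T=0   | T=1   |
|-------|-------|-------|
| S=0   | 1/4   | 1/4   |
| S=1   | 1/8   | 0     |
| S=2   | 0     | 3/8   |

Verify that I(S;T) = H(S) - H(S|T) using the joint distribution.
Left side, from I(S;T) = H(S) + H(T) - H(S,T):
Marginal P(S) (row sums):
  P(S=0) = 1/4 + 1/4 = 1/2
  P(S=1) = 1/8 + 0 = 1/8
  P(S=2) = 0 + 3/8 = 3/8
Marginal P(T) (column sums):
  P(T=0) = 1/4 + 1/8 + 0 = 3/8
  P(T=1) = 1/4 + 0 + 3/8 = 5/8

H(S) = -[(1/2)·log₂(1/2) + (1/8)·log₂(1/8) + (3/8)·log₂(3/8)]
  = 0.5000 + 0.3750 + 0.5306
  = 1.4056 bits
H(T) = -[(3/8)·log₂(3/8) + (5/8)·log₂(5/8)]
  = 0.5306 + 0.4238
  = 0.9544 bits
H(S,T) = -[(1/4)·log₂(1/4) + (1/4)·log₂(1/4) + (1/8)·log₂(1/8) + (3/8)·log₂(3/8)]
  = 0.5000 + 0.5000 + 0.3750 + 0.5306
  = 1.9056 bits

I(S;T) = H(S) + H(T) - H(S,T)
  = 1.4056 + 0.9544 - 1.9056
  = 0.4544 bits

Right side, with H(S|T) computed directly from the conditional probabilities:
H(S|T) = -Σ P(S,T)·log₂ P(S|T), where P(S|T) = P(S,T) / P(T)
  (cells with P(S,T) = 0 contribute 0)
  (S=0,T=0): P(S|T) = (1/4)/(3/8) = 2/3;  -(1/4)·log₂(2/3) = 0.1462
  (S=0,T=1): P(S|T) = (1/4)/(5/8) = 2/5;  -(1/4)·log₂(2/5) = 0.3305
  (S=1,T=0): P(S|T) = (1/8)/(3/8) = 1/3;  -(1/8)·log₂(1/3) = 0.1981
  (S=2,T=1): P(S|T) = (3/8)/(5/8) = 3/5;  -(3/8)·log₂(3/5) = 0.2764
H(S|T) = 0.1462 + 0.3305 + 0.1981 + 0.2764
  = 0.9512 bits
H(S) - H(S|T) = 1.4056 - 0.9512 = 0.4544 bits

Both sides equal 0.4544 bits, so I(S;T) = H(S) - H(S|T) ✓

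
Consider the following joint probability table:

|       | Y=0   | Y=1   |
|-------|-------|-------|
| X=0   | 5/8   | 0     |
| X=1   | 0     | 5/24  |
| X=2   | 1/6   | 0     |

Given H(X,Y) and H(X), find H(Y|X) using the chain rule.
From the chain rule: H(X,Y) = H(X) + H(Y|X)
Therefore: H(Y|X) = H(X,Y) - H(X)

H(X,Y) = -[(5/8)·log₂(5/8) + (5/24)·log₂(5/24) + (1/6)·log₂(1/6)]
  = 0.4238 + 0.4715 + 0.4308
  = 1.3261 bits
Marginal P(X) (row sums):
  P(X=0) = 5/8 + 0 = 5/8
  P(X=1) = 0 + 5/24 = 5/24
  P(X=2) = 1/6 + 0 = 1/6
H(X) = -[(5/8)·log₂(5/8) + (5/24)·log₂(5/24) + (1/6)·log₂(1/6)]
  = 0.4238 + 0.4715 + 0.4308
  = 1.3261 bits

H(Y|X) = 1.3261 - 1.3261 = 0.0000 bits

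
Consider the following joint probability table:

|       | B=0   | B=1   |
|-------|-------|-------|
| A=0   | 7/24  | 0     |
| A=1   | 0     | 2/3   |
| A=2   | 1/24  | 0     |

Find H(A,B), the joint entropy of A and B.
H(A,B) = -Σ P(A,B) log₂ P(A,B), summed over the non-zero cells:
H(A,B) = -[(7/24)·log₂(7/24) + (2/3)·log₂(2/3) + (1/24)·log₂(1/24)]
  = 0.5185 + 0.3900 + 0.1910
  = 1.0995 bits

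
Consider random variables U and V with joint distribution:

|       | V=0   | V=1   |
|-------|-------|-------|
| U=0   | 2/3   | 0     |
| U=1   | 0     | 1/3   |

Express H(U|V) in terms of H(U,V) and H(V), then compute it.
H(U|V) = H(U,V) - H(V)

Marginal P(V) (column sums):
  P(V=0) = 2/3 + 0 = 2/3
  P(V=1) = 0 + 1/3 = 1/3

H(U,V) = -[(2/3)·log₂(2/3) + (1/3)·log₂(1/3)]
  = 0.3900 + 0.5283
  = 0.9183 bits
H(V) = -[(2/3)·log₂(2/3) + (1/3)·log₂(1/3)]
  = 0.3900 + 0.5283
  = 0.9183 bits

H(U|V) = 0.9183 - 0.9183 = 0.0000 bits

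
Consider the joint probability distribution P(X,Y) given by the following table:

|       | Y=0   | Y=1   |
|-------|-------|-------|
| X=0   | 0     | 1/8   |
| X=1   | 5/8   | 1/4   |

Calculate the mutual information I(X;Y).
Marginal P(X) (row sums):
  P(X=0) = 0 + 1/8 = 1/8
  P(X=1) = 5/8 + 1/4 = 7/8
Marginal P(Y) (column sums):
  P(Y=0) = 0 + 5/8 = 5/8
  P(Y=1) = 1/8 + 1/4 = 3/8

H(X) = -[(1/8)·log₂(1/8) + (7/8)·log₂(7/8)]
  = 0.3750 + 0.1686
  = 0.5436 bits
H(Y) = -[(5/8)·log₂(5/8) + (3/8)·log₂(3/8)]
  = 0.4238 + 0.5306
  = 0.9544 bits
H(X,Y) = -[(1/8)·log₂(1/8) + (5/8)·log₂(5/8) + (1/4)·log₂(1/4)]
  = 0.3750 + 0.4238 + 0.5000
  = 1.2988 bits

I(X;Y) = H(X) + H(Y) - H(X,Y)
  = 0.5436 + 0.9544 - 1.2988
  = 0.1992 bits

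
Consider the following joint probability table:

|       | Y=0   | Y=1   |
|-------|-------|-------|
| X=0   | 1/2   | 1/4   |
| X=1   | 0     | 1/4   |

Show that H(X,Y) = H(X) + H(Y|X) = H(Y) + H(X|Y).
Marginal P(X) (row sums):
  P(X=0) = 1/2 + 1/4 = 3/4
  P(X=1) = 0 + 1/4 = 1/4
Marginal P(Y) (column sums):
  P(Y=0) = 1/2 + 0 = 1/2
  P(Y=1) = 1/4 + 1/4 = 1/2

Decomposition 1: H(X) + H(Y|X)
H(X) = -[(3/4)·log₂(3/4) + (1/4)·log₂(1/4)]
  = 0.3113 + 0.5000
  = 0.8113 bits
H(Y|X) = -Σ P(X,Y)·log₂ P(Y|X), where P(Y|X) = P(X,Y) / P(X)
  (cells with P(X,Y) = 0 contribute 0)
  (X=0,Y=0): P(Y|X) = (1/2)/(3/4) = 2/3;  -(1/2)·log₂(2/3) = 0.2925
  (X=0,Y=1): P(Y|X) = (1/4)/(3/4) = 1/3;  -(1/4)·log₂(1/3) = 0.3962
  (X=1,Y=1): P(Y|X) = (1/4)/(1/4) = 1;  -(1/4)·log₂(1) = 0.0000
H(Y|X) = 0.2925 + 0.3962 + 0.0000
  = 0.6887 bits
H(X) + H(Y|X) = 0.8113 + 0.6887 = 1.5000 bits

Decomposition 2: H(Y) + H(X|Y)
H(Y) = -[(1/2)·log₂(1/2) + (1/2)·log₂(1/2)]
  = 0.5000 + 0.5000
  = 1.0000 bits
H(X|Y) = -Σ P(X,Y)·log₂ P(X|Y), where P(X|Y) = P(X,Y) / P(Y)
  (cells with P(X,Y) = 0 contribute 0)
  (X=0,Y=0): P(X|Y) = (1/2)/(1/2) = 1;  -(1/2)·log₂(1) = 0.0000
  (X=0,Y=1): P(X|Y) = (1/4)/(1/2) = 1/2;  -(1/4)·log₂(1/2) = 0.2500
  (X=1,Y=1): P(X|Y) = (1/4)/(1/2) = 1/2;  -(1/4)·log₂(1/2) = 0.2500
H(X|Y) = 0.0000 + 0.2500 + 0.2500
  = 0.5000 bits
H(Y) + H(X|Y) = 1.0000 + 0.5000 = 1.5000 bits

Direct computation of the joint entropy:
H(X,Y) = -[(1/2)·log₂(1/2) + (1/4)·log₂(1/4) + (1/4)·log₂(1/4)]
  = 0.5000 + 0.5000 + 0.5000
  = 1.5000 bits

All three agree: H(X,Y) = 1.5000 bits ✓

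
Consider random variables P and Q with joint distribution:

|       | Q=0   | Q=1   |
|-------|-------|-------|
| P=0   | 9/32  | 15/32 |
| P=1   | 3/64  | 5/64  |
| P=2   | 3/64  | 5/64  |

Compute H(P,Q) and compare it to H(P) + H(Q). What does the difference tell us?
Marginal P(P) (row sums):
  P(P=0) = 9/32 + 15/32 = 3/4
  P(P=1) = 3/64 + 5/64 = 1/8
  P(P=2) = 3/64 + 5/64 = 1/8
Marginal P(Q) (column sums):
  P(Q=0) = 9/32 + 3/64 + 3/64 = 3/8
  P(Q=1) = 15/32 + 5/64 + 5/64 = 5/8

H(P,Q) = -[(9/32)·log₂(9/32) + (15/32)·log₂(15/32) + (3/64)·log₂(3/64) + (5/64)·log₂(5/64) + (3/64)·log₂(3/64) + (5/64)·log₂(5/64)]
  = 0.5147 + 0.5124 + 0.2070 + 0.2873 + 0.2070 + 0.2873
  = 2.0157 bits
H(P) = -[(3/4)·log₂(3/4) + (1/8)·log₂(1/8) + (1/8)·log₂(1/8)]
  = 0.3113 + 0.3750 + 0.3750
  = 1.0613 bits
H(Q) = -[(3/8)·log₂(3/8) + (5/8)·log₂(5/8)]
  = 0.5306 + 0.4238
  = 0.9544 bits

H(P) + H(Q) = 1.0613 + 0.9544 = 2.0157 bits
Difference: H(P) + H(Q) - H(P,Q) = 2.0157 - 2.0157 = 0.0000 bits = I(P;Q)

The difference is the mutual information; it is 0 here, so P and Q are independent (the joint entropy equals the sum of the marginal entropies).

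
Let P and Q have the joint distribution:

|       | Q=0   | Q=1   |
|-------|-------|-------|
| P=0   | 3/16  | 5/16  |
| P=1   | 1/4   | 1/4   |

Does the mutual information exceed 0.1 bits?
Marginal P(P) (row sums):
  P(P=0) = 3/16 + 5/16 = 1/2
  P(P=1) = 1/4 + 1/4 = 1/2
Marginal P(Q) (column sums):
  P(Q=0) = 3/16 + 1/4 = 7/16
  P(Q=1) = 5/16 + 1/4 = 9/16

H(P) = -[(1/2)·log₂(1/2) + (1/2)·log₂(1/2)]
  = 0.5000 + 0.5000
  = 1.0000 bits
H(Q) = -[(7/16)·log₂(7/16) + (9/16)·log₂(9/16)]
  = 0.5218 + 0.4669
  = 0.9887 bits
H(P,Q) = -[(3/16)·log₂(3/16) + (5/16)·log₂(5/16) + (1/4)·log₂(1/4) + (1/4)·log₂(1/4)]
  = 0.4528 + 0.5244 + 0.5000 + 0.5000
  = 1.9772 bits

I(P;Q) = H(P) + H(Q) - H(P,Q)
  = 1.0000 + 0.9887 - 1.9772
  = 0.0115 bits

No. I(P;Q) = 0.0115 bits, which is ≤ 0.1 bits.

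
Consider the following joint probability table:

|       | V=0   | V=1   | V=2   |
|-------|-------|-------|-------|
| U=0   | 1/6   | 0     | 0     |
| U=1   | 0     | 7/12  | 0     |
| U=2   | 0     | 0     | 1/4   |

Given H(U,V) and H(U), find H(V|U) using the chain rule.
From the chain rule: H(U,V) = H(U) + H(V|U)
Therefore: H(V|U) = H(U,V) - H(U)

H(U,V) = -[(1/6)·log₂(1/6) + (7/12)·log₂(7/12) + (1/4)·log₂(1/4)]
  = 0.4308 + 0.4536 + 0.5000
  = 1.3844 bits
Marginal P(U) (row sums):
  P(U=0) = 1/6 + 0 + 0 = 1/6
  P(U=1) = 0 + 7/12 + 0 = 7/12
  P(U=2) = 0 + 0 + 1/4 = 1/4
H(U) = -[(1/6)·log₂(1/6) + (7/12)·log₂(7/12) + (1/4)·log₂(1/4)]
  = 0.4308 + 0.4536 + 0.5000
  = 1.3844 bits

H(V|U) = 1.3844 - 1.3844 = 0.0000 bits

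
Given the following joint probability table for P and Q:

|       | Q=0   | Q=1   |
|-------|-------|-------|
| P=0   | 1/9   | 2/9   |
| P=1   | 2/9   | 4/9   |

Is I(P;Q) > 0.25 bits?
Marginal P(P) (row sums):
  P(P=0) = 1/9 + 2/9 = 1/3
  P(P=1) = 2/9 + 4/9 = 2/3
Marginal P(Q) (column sums):
  P(Q=0) = 1/9 + 2/9 = 1/3
  P(Q=1) = 2/9 + 4/9 = 2/3

H(P) = -[(1/3)·log₂(1/3) + (2/3)·log₂(2/3)]
  = 0.5283 + 0.3900
  = 0.9183 bits
H(Q) = -[(1/3)·log₂(1/3) + (2/3)·log₂(2/3)]
  = 0.5283 + 0.3900
  = 0.9183 bits
H(P,Q) = -[(1/9)·log₂(1/9) + (2/9)·log₂(2/9) + (2/9)·log₂(2/9) + (4/9)·log₂(4/9)]
  = 0.3522 + 0.4822 + 0.4822 + 0.5200
  = 1.8366 bits

I(P;Q) = H(P) + H(Q) - H(P,Q)
  = 0.9183 + 0.9183 - 1.8366
  = 0.0000 bits

No. I(P;Q) = 0.0000 bits, which is ≤ 0.25 bits.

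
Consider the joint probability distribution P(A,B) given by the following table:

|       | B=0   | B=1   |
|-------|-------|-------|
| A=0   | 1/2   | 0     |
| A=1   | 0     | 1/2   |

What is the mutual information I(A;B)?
Marginal P(A) (row sums):
  P(A=0) = 1/2 + 0 = 1/2
  P(A=1) = 0 + 1/2 = 1/2
Marginal P(B) (column sums):
  P(B=0) = 1/2 + 0 = 1/2
  P(B=1) = 0 + 1/2 = 1/2

H(A) = -[(1/2)·log₂(1/2) + (1/2)·log₂(1/2)]
  = 0.5000 + 0.5000
  = 1.0000 bits
H(B) = -[(1/2)·log₂(1/2) + (1/2)·log₂(1/2)]
  = 0.5000 + 0.5000
  = 1.0000 bits
H(A,B) = -[(1/2)·log₂(1/2) + (1/2)·log₂(1/2)]
  = 0.5000 + 0.5000
  = 1.0000 bits

I(A;B) = H(A) + H(B) - H(A,B)
  = 1.0000 + 1.0000 - 1.0000
  = 1.0000 bits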